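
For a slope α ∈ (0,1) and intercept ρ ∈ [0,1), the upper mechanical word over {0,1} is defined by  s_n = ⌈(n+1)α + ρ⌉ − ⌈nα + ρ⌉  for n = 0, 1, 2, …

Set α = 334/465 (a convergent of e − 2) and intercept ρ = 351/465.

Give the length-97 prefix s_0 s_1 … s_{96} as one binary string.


n=0: ⌈(1·334+351)/465⌉ − ⌈(0·334+351)/465⌉ = ⌈685/465⌉ − ⌈351/465⌉ = 2 − 1 = 1
n=1: ⌈(2·334+351)/465⌉ − ⌈(1·334+351)/465⌉ = ⌈1019/465⌉ − ⌈685/465⌉ = 3 − 2 = 1
n=2: ⌈(3·334+351)/465⌉ − ⌈(2·334+351)/465⌉ = ⌈1353/465⌉ − ⌈1019/465⌉ = 3 − 3 = 0
n=3: ⌈(4·334+351)/465⌉ − ⌈(3·334+351)/465⌉ = ⌈1687/465⌉ − ⌈1353/465⌉ = 4 − 3 = 1
n=4: ⌈(5·334+351)/465⌉ − ⌈(4·334+351)/465⌉ = ⌈2021/465⌉ − ⌈1687/465⌉ = 5 − 4 = 1
n=5: ⌈(6·334+351)/465⌉ − ⌈(5·334+351)/465⌉ = ⌈2355/465⌉ − ⌈2021/465⌉ = 6 − 5 = 1
n=6: ⌈(7·334+351)/465⌉ − ⌈(6·334+351)/465⌉ = ⌈2689/465⌉ − ⌈2355/465⌉ = 6 − 6 = 0
n=7: ⌈(8·334+351)/465⌉ − ⌈(7·334+351)/465⌉ = ⌈3023/465⌉ − ⌈2689/465⌉ = 7 − 6 = 1
n=8: ⌈(9·334+351)/465⌉ − ⌈(8·334+351)/465⌉ = ⌈3357/465⌉ − ⌈3023/465⌉ = 8 − 7 = 1
n=9: ⌈(10·334+351)/465⌉ − ⌈(9·334+351)/465⌉ = ⌈3691/465⌉ − ⌈3357/465⌉ = 8 − 8 = 0
n=10: ⌈(11·334+351)/465⌉ − ⌈(10·334+351)/465⌉ = ⌈4025/465⌉ − ⌈3691/465⌉ = 9 − 8 = 1
n=11: ⌈(12·334+351)/465⌉ − ⌈(11·334+351)/465⌉ = ⌈4359/465⌉ − ⌈4025/465⌉ = 10 − 9 = 1
n=12: ⌈(13·334+351)/465⌉ − ⌈(12·334+351)/465⌉ = ⌈4693/465⌉ − ⌈4359/465⌉ = 11 − 10 = 1
n=13: ⌈(14·334+351)/465⌉ − ⌈(13·334+351)/465⌉ = ⌈5027/465⌉ − ⌈4693/465⌉ = 11 − 11 = 0
n=14: ⌈(15·334+351)/465⌉ − ⌈(14·334+351)/465⌉ = ⌈5361/465⌉ − ⌈5027/465⌉ = 12 − 11 = 1
n=15: ⌈(16·334+351)/465⌉ − ⌈(15·334+351)/465⌉ = ⌈5695/465⌉ − ⌈5361/465⌉ = 13 − 12 = 1
n=16: ⌈(17·334+351)/465⌉ − ⌈(16·334+351)/465⌉ = ⌈6029/465⌉ − ⌈5695/465⌉ = 13 − 13 = 0
n=17: ⌈(18·334+351)/465⌉ − ⌈(17·334+351)/465⌉ = ⌈6363/465⌉ − ⌈6029/465⌉ = 14 − 13 = 1
n=18: ⌈(19·334+351)/465⌉ − ⌈(18·334+351)/465⌉ = ⌈6697/465⌉ − ⌈6363/465⌉ = 15 − 14 = 1
n=19: ⌈(20·334+351)/465⌉ − ⌈(19·334+351)/465⌉ = ⌈7031/465⌉ − ⌈6697/465⌉ = 16 − 15 = 1
n=20: ⌈(21·334+351)/465⌉ − ⌈(20·334+351)/465⌉ = ⌈7365/465⌉ − ⌈7031/465⌉ = 16 − 16 = 0
n=21: ⌈(22·334+351)/465⌉ − ⌈(21·334+351)/465⌉ = ⌈7699/465⌉ − ⌈7365/465⌉ = 17 − 16 = 1
n=22: ⌈(23·334+351)/465⌉ − ⌈(22·334+351)/465⌉ = ⌈8033/465⌉ − ⌈7699/465⌉ = 18 − 17 = 1
n=23: ⌈(24·334+351)/465⌉ − ⌈(23·334+351)/465⌉ = ⌈8367/465⌉ − ⌈8033/465⌉ = 18 − 18 = 0
n=24: ⌈(25·334+351)/465⌉ − ⌈(24·334+351)/465⌉ = ⌈8701/465⌉ − ⌈8367/465⌉ = 19 − 18 = 1
n=25: ⌈(26·334+351)/465⌉ − ⌈(25·334+351)/465⌉ = ⌈9035/465⌉ − ⌈8701/465⌉ = 20 − 19 = 1
n=26: ⌈(27·334+351)/465⌉ − ⌈(26·334+351)/465⌉ = ⌈9369/465⌉ − ⌈9035/465⌉ = 21 − 20 = 1
n=27: ⌈(28·334+351)/465⌉ − ⌈(27·334+351)/465⌉ = ⌈9703/465⌉ − ⌈9369/465⌉ = 21 − 21 = 0
n=28: ⌈(29·334+351)/465⌉ − ⌈(28·334+351)/465⌉ = ⌈10037/465⌉ − ⌈9703/465⌉ = 22 − 21 = 1
n=29: ⌈(30·334+351)/465⌉ − ⌈(29·334+351)/465⌉ = ⌈10371/465⌉ − ⌈10037/465⌉ = 23 − 22 = 1
n=30: ⌈(31·334+351)/465⌉ − ⌈(30·334+351)/465⌉ = ⌈10705/465⌉ − ⌈10371/465⌉ = 24 − 23 = 1
n=31: ⌈(32·334+351)/465⌉ − ⌈(31·334+351)/465⌉ = ⌈11039/465⌉ − ⌈10705/465⌉ = 24 − 24 = 0
n=32: ⌈(33·334+351)/465⌉ − ⌈(32·334+351)/465⌉ = ⌈11373/465⌉ − ⌈11039/465⌉ = 25 − 24 = 1
n=33: ⌈(34·334+351)/465⌉ − ⌈(33·334+351)/465⌉ = ⌈11707/465⌉ − ⌈11373/465⌉ = 26 − 25 = 1
n=34: ⌈(35·334+351)/465⌉ − ⌈(34·334+351)/465⌉ = ⌈12041/465⌉ − ⌈11707/465⌉ = 26 − 26 = 0
n=35: ⌈(36·334+351)/465⌉ − ⌈(35·334+351)/465⌉ = ⌈12375/465⌉ − ⌈12041/465⌉ = 27 − 26 = 1
n=36: ⌈(37·334+351)/465⌉ − ⌈(36·334+351)/465⌉ = ⌈12709/465⌉ − ⌈12375/465⌉ = 28 − 27 = 1
n=37: ⌈(38·334+351)/465⌉ − ⌈(37·334+351)/465⌉ = ⌈13043/465⌉ − ⌈12709/465⌉ = 29 − 28 = 1
n=38: ⌈(39·334+351)/465⌉ − ⌈(38·334+351)/465⌉ = ⌈13377/465⌉ − ⌈13043/465⌉ = 29 − 29 = 0
n=39: ⌈(40·334+351)/465⌉ − ⌈(39·334+351)/465⌉ = ⌈13711/465⌉ − ⌈13377/465⌉ = 30 − 29 = 1
n=40: ⌈(41·334+351)/465⌉ − ⌈(40·334+351)/465⌉ = ⌈14045/465⌉ − ⌈13711/465⌉ = 31 − 30 = 1
n=41: ⌈(42·334+351)/465⌉ − ⌈(41·334+351)/465⌉ = ⌈14379/465⌉ − ⌈14045/465⌉ = 31 − 31 = 0
n=42: ⌈(43·334+351)/465⌉ − ⌈(42·334+351)/465⌉ = ⌈14713/465⌉ − ⌈14379/465⌉ = 32 − 31 = 1
n=43: ⌈(44·334+351)/465⌉ − ⌈(43·334+351)/465⌉ = ⌈15047/465⌉ − ⌈14713/465⌉ = 33 − 32 = 1
n=44: ⌈(45·334+351)/465⌉ − ⌈(44·334+351)/465⌉ = ⌈15381/465⌉ − ⌈15047/465⌉ = 34 − 33 = 1
n=45: ⌈(46·334+351)/465⌉ − ⌈(45·334+351)/465⌉ = ⌈15715/465⌉ − ⌈15381/465⌉ = 34 − 34 = 0
n=46: ⌈(47·334+351)/465⌉ − ⌈(46·334+351)/465⌉ = ⌈16049/465⌉ − ⌈15715/465⌉ = 35 − 34 = 1
n=47: ⌈(48·334+351)/465⌉ − ⌈(47·334+351)/465⌉ = ⌈16383/465⌉ − ⌈16049/465⌉ = 36 − 35 = 1
n=48: ⌈(49·334+351)/465⌉ − ⌈(48·334+351)/465⌉ = ⌈16717/465⌉ − ⌈16383/465⌉ = 36 − 36 = 0
n=49: ⌈(50·334+351)/465⌉ − ⌈(49·334+351)/465⌉ = ⌈17051/465⌉ − ⌈16717/465⌉ = 37 − 36 = 1
n=50: ⌈(51·334+351)/465⌉ − ⌈(50·334+351)/465⌉ = ⌈17385/465⌉ − ⌈17051/465⌉ = 38 − 37 = 1
n=51: ⌈(52·334+351)/465⌉ − ⌈(51·334+351)/465⌉ = ⌈17719/465⌉ − ⌈17385/465⌉ = 39 − 38 = 1
n=52: ⌈(53·334+351)/465⌉ − ⌈(52·334+351)/465⌉ = ⌈18053/465⌉ − ⌈17719/465⌉ = 39 − 39 = 0
n=53: ⌈(54·334+351)/465⌉ − ⌈(53·334+351)/465⌉ = ⌈18387/465⌉ − ⌈18053/465⌉ = 40 − 39 = 1
n=54: ⌈(55·334+351)/465⌉ − ⌈(54·334+351)/465⌉ = ⌈18721/465⌉ − ⌈18387/465⌉ = 41 − 40 = 1
n=55: ⌈(56·334+351)/465⌉ − ⌈(55·334+351)/465⌉ = ⌈19055/465⌉ − ⌈18721/465⌉ = 41 − 41 = 0
n=56: ⌈(57·334+351)/465⌉ − ⌈(56·334+351)/465⌉ = ⌈19389/465⌉ − ⌈19055/465⌉ = 42 − 41 = 1
n=57: ⌈(58·334+351)/465⌉ − ⌈(57·334+351)/465⌉ = ⌈19723/465⌉ − ⌈19389/465⌉ = 43 − 42 = 1
n=58: ⌈(59·334+351)/465⌉ − ⌈(58·334+351)/465⌉ = ⌈20057/465⌉ − ⌈19723/465⌉ = 44 − 43 = 1
n=59: ⌈(60·334+351)/465⌉ − ⌈(59·334+351)/465⌉ = ⌈20391/465⌉ − ⌈20057/465⌉ = 44 − 44 = 0
n=60: ⌈(61·334+351)/465⌉ − ⌈(60·334+351)/465⌉ = ⌈20725/465⌉ − ⌈20391/465⌉ = 45 − 44 = 1
n=61: ⌈(62·334+351)/465⌉ − ⌈(61·334+351)/465⌉ = ⌈21059/465⌉ − ⌈20725/465⌉ = 46 − 45 = 1
n=62: ⌈(63·334+351)/465⌉ − ⌈(62·334+351)/465⌉ = ⌈21393/465⌉ − ⌈21059/465⌉ = 47 − 46 = 1
n=63: ⌈(64·334+351)/465⌉ − ⌈(63·334+351)/465⌉ = ⌈21727/465⌉ − ⌈21393/465⌉ = 47 − 47 = 0
n=64: ⌈(65·334+351)/465⌉ − ⌈(64·334+351)/465⌉ = ⌈22061/465⌉ − ⌈21727/465⌉ = 48 − 47 = 1
n=65: ⌈(66·334+351)/465⌉ − ⌈(65·334+351)/465⌉ = ⌈22395/465⌉ − ⌈22061/465⌉ = 49 − 48 = 1
n=66: ⌈(67·334+351)/465⌉ − ⌈(66·334+351)/465⌉ = ⌈22729/465⌉ − ⌈22395/465⌉ = 49 − 49 = 0
n=67: ⌈(68·334+351)/465⌉ − ⌈(67·334+351)/465⌉ = ⌈23063/465⌉ − ⌈22729/465⌉ = 50 − 49 = 1
n=68: ⌈(69·334+351)/465⌉ − ⌈(68·334+351)/465⌉ = ⌈23397/465⌉ − ⌈23063/465⌉ = 51 − 50 = 1
n=69: ⌈(70·334+351)/465⌉ − ⌈(69·334+351)/465⌉ = ⌈23731/465⌉ − ⌈23397/465⌉ = 52 − 51 = 1
n=70: ⌈(71·334+351)/465⌉ − ⌈(70·334+351)/465⌉ = ⌈24065/465⌉ − ⌈23731/465⌉ = 52 − 52 = 0
n=71: ⌈(72·334+351)/465⌉ − ⌈(71·334+351)/465⌉ = ⌈24399/465⌉ − ⌈24065/465⌉ = 53 − 52 = 1
n=72: ⌈(73·334+351)/465⌉ − ⌈(72·334+351)/465⌉ = ⌈24733/465⌉ − ⌈24399/465⌉ = 54 − 53 = 1
n=73: ⌈(74·334+351)/465⌉ − ⌈(73·334+351)/465⌉ = ⌈25067/465⌉ − ⌈24733/465⌉ = 54 − 54 = 0
n=74: ⌈(75·334+351)/465⌉ − ⌈(74·334+351)/465⌉ = ⌈25401/465⌉ − ⌈25067/465⌉ = 55 − 54 = 1
n=75: ⌈(76·334+351)/465⌉ − ⌈(75·334+351)/465⌉ = ⌈25735/465⌉ − ⌈25401/465⌉ = 56 − 55 = 1
n=76: ⌈(77·334+351)/465⌉ − ⌈(76·334+351)/465⌉ = ⌈26069/465⌉ − ⌈25735/465⌉ = 57 − 56 = 1
n=77: ⌈(78·334+351)/465⌉ − ⌈(77·334+351)/465⌉ = ⌈26403/465⌉ − ⌈26069/465⌉ = 57 − 57 = 0
n=78: ⌈(79·334+351)/465⌉ − ⌈(78·334+351)/465⌉ = ⌈26737/465⌉ − ⌈26403/465⌉ = 58 − 57 = 1
n=79: ⌈(80·334+351)/465⌉ − ⌈(79·334+351)/465⌉ = ⌈27071/465⌉ − ⌈26737/465⌉ = 59 − 58 = 1
n=80: ⌈(81·334+351)/465⌉ − ⌈(80·334+351)/465⌉ = ⌈27405/465⌉ − ⌈27071/465⌉ = 59 − 59 = 0
n=81: ⌈(82·334+351)/465⌉ − ⌈(81·334+351)/465⌉ = ⌈27739/465⌉ − ⌈27405/465⌉ = 60 − 59 = 1
n=82: ⌈(83·334+351)/465⌉ − ⌈(82·334+351)/465⌉ = ⌈28073/465⌉ − ⌈27739/465⌉ = 61 − 60 = 1
n=83: ⌈(84·334+351)/465⌉ − ⌈(83·334+351)/465⌉ = ⌈28407/465⌉ − ⌈28073/465⌉ = 62 − 61 = 1
n=84: ⌈(85·334+351)/465⌉ − ⌈(84·334+351)/465⌉ = ⌈28741/465⌉ − ⌈28407/465⌉ = 62 − 62 = 0
n=85: ⌈(86·334+351)/465⌉ − ⌈(85·334+351)/465⌉ = ⌈29075/465⌉ − ⌈28741/465⌉ = 63 − 62 = 1
n=86: ⌈(87·334+351)/465⌉ − ⌈(86·334+351)/465⌉ = ⌈29409/465⌉ − ⌈29075/465⌉ = 64 − 63 = 1
n=87: ⌈(88·334+351)/465⌉ − ⌈(87·334+351)/465⌉ = ⌈29743/465⌉ − ⌈29409/465⌉ = 64 − 64 = 0
n=88: ⌈(89·334+351)/465⌉ − ⌈(88·334+351)/465⌉ = ⌈30077/465⌉ − ⌈29743/465⌉ = 65 − 64 = 1
n=89: ⌈(90·334+351)/465⌉ − ⌈(89·334+351)/465⌉ = ⌈30411/465⌉ − ⌈30077/465⌉ = 66 − 65 = 1
n=90: ⌈(91·334+351)/465⌉ − ⌈(90·334+351)/465⌉ = ⌈30745/465⌉ − ⌈30411/465⌉ = 67 − 66 = 1
n=91: ⌈(92·334+351)/465⌉ − ⌈(91·334+351)/465⌉ = ⌈31079/465⌉ − ⌈30745/465⌉ = 67 − 67 = 0
n=92: ⌈(93·334+351)/465⌉ − ⌈(92·334+351)/465⌉ = ⌈31413/465⌉ − ⌈31079/465⌉ = 68 − 67 = 1
n=93: ⌈(94·334+351)/465⌉ − ⌈(93·334+351)/465⌉ = ⌈31747/465⌉ − ⌈31413/465⌉ = 69 − 68 = 1
n=94: ⌈(95·334+351)/465⌉ − ⌈(94·334+351)/465⌉ = ⌈32081/465⌉ − ⌈31747/465⌉ = 69 − 69 = 0
n=95: ⌈(96·334+351)/465⌉ − ⌈(95·334+351)/465⌉ = ⌈32415/465⌉ − ⌈32081/465⌉ = 70 − 69 = 1
n=96: ⌈(97·334+351)/465⌉ − ⌈(96·334+351)/465⌉ = ⌈32749/465⌉ − ⌈32415/465⌉ = 71 − 70 = 1

1101110110111011011101101110111011011101101110110111011011101110110111011011101101110110111011011


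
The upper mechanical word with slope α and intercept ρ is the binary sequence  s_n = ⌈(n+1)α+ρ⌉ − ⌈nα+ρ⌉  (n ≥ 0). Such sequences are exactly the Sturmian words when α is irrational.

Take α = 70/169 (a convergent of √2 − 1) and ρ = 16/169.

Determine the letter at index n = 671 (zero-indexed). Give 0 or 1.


0

(n+1)α + ρ = (672·70 + 16) / 169 = 47056/169
nα + ρ     = (671·70 + 16) / 169 = 46986/169
⌈47056/169⌉ = 279,  ⌈46986/169⌉ = 279
s_{671} = 279 − 279 = 0


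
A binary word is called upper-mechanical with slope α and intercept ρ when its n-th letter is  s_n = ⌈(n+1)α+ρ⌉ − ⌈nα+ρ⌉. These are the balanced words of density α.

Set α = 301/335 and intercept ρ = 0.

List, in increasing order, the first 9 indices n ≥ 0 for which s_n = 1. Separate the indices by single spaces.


n=0: ⌈301/335⌉−⌈0/335⌉ = 1−0 = 1  ← one
n=1: ⌈602/335⌉−⌈301/335⌉ = 2−1 = 1  ← one
n=2: ⌈903/335⌉−⌈602/335⌉ = 3−2 = 1  ← one
n=3: ⌈1204/335⌉−⌈903/335⌉ = 4−3 = 1  ← one
n=4: ⌈1505/335⌉−⌈1204/335⌉ = 5−4 = 1  ← one
n=5: ⌈1806/335⌉−⌈1505/335⌉ = 6−5 = 1  ← one
n=6: ⌈2107/335⌉−⌈1806/335⌉ = 7−6 = 1  ← one
n=7: ⌈2408/335⌉−⌈2107/335⌉ = 8−7 = 1  ← one
n=8: ⌈2709/335⌉−⌈2408/335⌉ = 9−8 = 1  ← one
positions of the first 9 ones: 0 1 2 3 4 5 6 7 8

0 1 2 3 4 5 6 7 8


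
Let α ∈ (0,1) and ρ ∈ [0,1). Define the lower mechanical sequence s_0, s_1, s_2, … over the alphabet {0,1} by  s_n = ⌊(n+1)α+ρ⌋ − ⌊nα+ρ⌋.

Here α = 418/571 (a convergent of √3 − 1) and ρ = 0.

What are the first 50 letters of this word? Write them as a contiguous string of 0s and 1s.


n=0: ⌊(1·418)/571⌋ − ⌊(0·418)/571⌋ = ⌊418/571⌋ − ⌊0/571⌋ = 0 − 0 = 0
n=1: ⌊(2·418)/571⌋ − ⌊(1·418)/571⌋ = ⌊836/571⌋ − ⌊418/571⌋ = 1 − 0 = 1
n=2: ⌊(3·418)/571⌋ − ⌊(2·418)/571⌋ = ⌊1254/571⌋ − ⌊836/571⌋ = 2 − 1 = 1
n=3: ⌊(4·418)/571⌋ − ⌊(3·418)/571⌋ = ⌊1672/571⌋ − ⌊1254/571⌋ = 2 − 2 = 0
n=4: ⌊(5·418)/571⌋ − ⌊(4·418)/571⌋ = ⌊2090/571⌋ − ⌊1672/571⌋ = 3 − 2 = 1
n=5: ⌊(6·418)/571⌋ − ⌊(5·418)/571⌋ = ⌊2508/571⌋ − ⌊2090/571⌋ = 4 − 3 = 1
n=6: ⌊(7·418)/571⌋ − ⌊(6·418)/571⌋ = ⌊2926/571⌋ − ⌊2508/571⌋ = 5 − 4 = 1
n=7: ⌊(8·418)/571⌋ − ⌊(7·418)/571⌋ = ⌊3344/571⌋ − ⌊2926/571⌋ = 5 − 5 = 0
n=8: ⌊(9·418)/571⌋ − ⌊(8·418)/571⌋ = ⌊3762/571⌋ − ⌊3344/571⌋ = 6 − 5 = 1
n=9: ⌊(10·418)/571⌋ − ⌊(9·418)/571⌋ = ⌊4180/571⌋ − ⌊3762/571⌋ = 7 − 6 = 1
n=10: ⌊(11·418)/571⌋ − ⌊(10·418)/571⌋ = ⌊4598/571⌋ − ⌊4180/571⌋ = 8 − 7 = 1
n=11: ⌊(12·418)/571⌋ − ⌊(11·418)/571⌋ = ⌊5016/571⌋ − ⌊4598/571⌋ = 8 − 8 = 0
n=12: ⌊(13·418)/571⌋ − ⌊(12·418)/571⌋ = ⌊5434/571⌋ − ⌊5016/571⌋ = 9 − 8 = 1
n=13: ⌊(14·418)/571⌋ − ⌊(13·418)/571⌋ = ⌊5852/571⌋ − ⌊5434/571⌋ = 10 − 9 = 1
n=14: ⌊(15·418)/571⌋ − ⌊(14·418)/571⌋ = ⌊6270/571⌋ − ⌊5852/571⌋ = 10 − 10 = 0
n=15: ⌊(16·418)/571⌋ − ⌊(15·418)/571⌋ = ⌊6688/571⌋ − ⌊6270/571⌋ = 11 − 10 = 1
n=16: ⌊(17·418)/571⌋ − ⌊(16·418)/571⌋ = ⌊7106/571⌋ − ⌊6688/571⌋ = 12 − 11 = 1
n=17: ⌊(18·418)/571⌋ − ⌊(17·418)/571⌋ = ⌊7524/571⌋ − ⌊7106/571⌋ = 13 − 12 = 1
n=18: ⌊(19·418)/571⌋ − ⌊(18·418)/571⌋ = ⌊7942/571⌋ − ⌊7524/571⌋ = 13 − 13 = 0
n=19: ⌊(20·418)/571⌋ − ⌊(19·418)/571⌋ = ⌊8360/571⌋ − ⌊7942/571⌋ = 14 − 13 = 1
n=20: ⌊(21·418)/571⌋ − ⌊(20·418)/571⌋ = ⌊8778/571⌋ − ⌊8360/571⌋ = 15 − 14 = 1
n=21: ⌊(22·418)/571⌋ − ⌊(21·418)/571⌋ = ⌊9196/571⌋ − ⌊8778/571⌋ = 16 − 15 = 1
n=22: ⌊(23·418)/571⌋ − ⌊(22·418)/571⌋ = ⌊9614/571⌋ − ⌊9196/571⌋ = 16 − 16 = 0
n=23: ⌊(24·418)/571⌋ − ⌊(23·418)/571⌋ = ⌊10032/571⌋ − ⌊9614/571⌋ = 17 − 16 = 1
n=24: ⌊(25·418)/571⌋ − ⌊(24·418)/571⌋ = ⌊10450/571⌋ − ⌊10032/571⌋ = 18 − 17 = 1
n=25: ⌊(26·418)/571⌋ − ⌊(25·418)/571⌋ = ⌊10868/571⌋ − ⌊10450/571⌋ = 19 − 18 = 1
n=26: ⌊(27·418)/571⌋ − ⌊(26·418)/571⌋ = ⌊11286/571⌋ − ⌊10868/571⌋ = 19 − 19 = 0
n=27: ⌊(28·418)/571⌋ − ⌊(27·418)/571⌋ = ⌊11704/571⌋ − ⌊11286/571⌋ = 20 − 19 = 1
n=28: ⌊(29·418)/571⌋ − ⌊(28·418)/571⌋ = ⌊12122/571⌋ − ⌊11704/571⌋ = 21 − 20 = 1
n=29: ⌊(30·418)/571⌋ − ⌊(29·418)/571⌋ = ⌊12540/571⌋ − ⌊12122/571⌋ = 21 − 21 = 0
n=30: ⌊(31·418)/571⌋ − ⌊(30·418)/571⌋ = ⌊12958/571⌋ − ⌊12540/571⌋ = 22 − 21 = 1
n=31: ⌊(32·418)/571⌋ − ⌊(31·418)/571⌋ = ⌊13376/571⌋ − ⌊12958/571⌋ = 23 − 22 = 1
n=32: ⌊(33·418)/571⌋ − ⌊(32·418)/571⌋ = ⌊13794/571⌋ − ⌊13376/571⌋ = 24 − 23 = 1
n=33: ⌊(34·418)/571⌋ − ⌊(33·418)/571⌋ = ⌊14212/571⌋ − ⌊13794/571⌋ = 24 − 24 = 0
n=34: ⌊(35·418)/571⌋ − ⌊(34·418)/571⌋ = ⌊14630/571⌋ − ⌊14212/571⌋ = 25 − 24 = 1
n=35: ⌊(36·418)/571⌋ − ⌊(35·418)/571⌋ = ⌊15048/571⌋ − ⌊14630/571⌋ = 26 − 25 = 1
n=36: ⌊(37·418)/571⌋ − ⌊(36·418)/571⌋ = ⌊15466/571⌋ − ⌊15048/571⌋ = 27 − 26 = 1
n=37: ⌊(38·418)/571⌋ − ⌊(37·418)/571⌋ = ⌊15884/571⌋ − ⌊15466/571⌋ = 27 − 27 = 0
n=38: ⌊(39·418)/571⌋ − ⌊(38·418)/571⌋ = ⌊16302/571⌋ − ⌊15884/571⌋ = 28 − 27 = 1
n=39: ⌊(40·418)/571⌋ − ⌊(39·418)/571⌋ = ⌊16720/571⌋ − ⌊16302/571⌋ = 29 − 28 = 1
n=40: ⌊(41·418)/571⌋ − ⌊(40·418)/571⌋ = ⌊17138/571⌋ − ⌊16720/571⌋ = 30 − 29 = 1
n=41: ⌊(42·418)/571⌋ − ⌊(41·418)/571⌋ = ⌊17556/571⌋ − ⌊17138/571⌋ = 30 − 30 = 0
n=42: ⌊(43·418)/571⌋ − ⌊(42·418)/571⌋ = ⌊17974/571⌋ − ⌊17556/571⌋ = 31 − 30 = 1
n=43: ⌊(44·418)/571⌋ − ⌊(43·418)/571⌋ = ⌊18392/571⌋ − ⌊17974/571⌋ = 32 − 31 = 1
n=44: ⌊(45·418)/571⌋ − ⌊(44·418)/571⌋ = ⌊18810/571⌋ − ⌊18392/571⌋ = 32 − 32 = 0
n=45: ⌊(46·418)/571⌋ − ⌊(45·418)/571⌋ = ⌊19228/571⌋ − ⌊18810/571⌋ = 33 − 32 = 1
n=46: ⌊(47·418)/571⌋ − ⌊(46·418)/571⌋ = ⌊19646/571⌋ − ⌊19228/571⌋ = 34 − 33 = 1
n=47: ⌊(48·418)/571⌋ − ⌊(47·418)/571⌋ = ⌊20064/571⌋ − ⌊19646/571⌋ = 35 − 34 = 1
n=48: ⌊(49·418)/571⌋ − ⌊(48·418)/571⌋ = ⌊20482/571⌋ − ⌊20064/571⌋ = 35 − 35 = 0
n=49: ⌊(50·418)/571⌋ − ⌊(49·418)/571⌋ = ⌊20900/571⌋ − ⌊20482/571⌋ = 36 − 35 = 1

01101110111011011101110111011011101110111011011101


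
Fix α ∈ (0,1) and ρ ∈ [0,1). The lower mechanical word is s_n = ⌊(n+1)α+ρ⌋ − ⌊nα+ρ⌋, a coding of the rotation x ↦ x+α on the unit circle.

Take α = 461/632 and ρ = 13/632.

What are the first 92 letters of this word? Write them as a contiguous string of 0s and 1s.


01101110111011011101110110111011101110110111011101101110111011011101110110111011101110110111

n=0: ⌊(1·461+13)/632⌋ − ⌊(0·461+13)/632⌋ = ⌊474/632⌋ − ⌊13/632⌋ = 0 − 0 = 0
n=1: ⌊(2·461+13)/632⌋ − ⌊(1·461+13)/632⌋ = ⌊935/632⌋ − ⌊474/632⌋ = 1 − 0 = 1
n=2: ⌊(3·461+13)/632⌋ − ⌊(2·461+13)/632⌋ = ⌊1396/632⌋ − ⌊935/632⌋ = 2 − 1 = 1
n=3: ⌊(4·461+13)/632⌋ − ⌊(3·461+13)/632⌋ = ⌊1857/632⌋ − ⌊1396/632⌋ = 2 − 2 = 0
n=4: ⌊(5·461+13)/632⌋ − ⌊(4·461+13)/632⌋ = ⌊2318/632⌋ − ⌊1857/632⌋ = 3 − 2 = 1
n=5: ⌊(6·461+13)/632⌋ − ⌊(5·461+13)/632⌋ = ⌊2779/632⌋ − ⌊2318/632⌋ = 4 − 3 = 1
n=6: ⌊(7·461+13)/632⌋ − ⌊(6·461+13)/632⌋ = ⌊3240/632⌋ − ⌊2779/632⌋ = 5 − 4 = 1
n=7: ⌊(8·461+13)/632⌋ − ⌊(7·461+13)/632⌋ = ⌊3701/632⌋ − ⌊3240/632⌋ = 5 − 5 = 0
n=8: ⌊(9·461+13)/632⌋ − ⌊(8·461+13)/632⌋ = ⌊4162/632⌋ − ⌊3701/632⌋ = 6 − 5 = 1
n=9: ⌊(10·461+13)/632⌋ − ⌊(9·461+13)/632⌋ = ⌊4623/632⌋ − ⌊4162/632⌋ = 7 − 6 = 1
n=10: ⌊(11·461+13)/632⌋ − ⌊(10·461+13)/632⌋ = ⌊5084/632⌋ − ⌊4623/632⌋ = 8 − 7 = 1
n=11: ⌊(12·461+13)/632⌋ − ⌊(11·461+13)/632⌋ = ⌊5545/632⌋ − ⌊5084/632⌋ = 8 − 8 = 0
n=12: ⌊(13·461+13)/632⌋ − ⌊(12·461+13)/632⌋ = ⌊6006/632⌋ − ⌊5545/632⌋ = 9 − 8 = 1
n=13: ⌊(14·461+13)/632⌋ − ⌊(13·461+13)/632⌋ = ⌊6467/632⌋ − ⌊6006/632⌋ = 10 − 9 = 1
n=14: ⌊(15·461+13)/632⌋ − ⌊(14·461+13)/632⌋ = ⌊6928/632⌋ − ⌊6467/632⌋ = 10 − 10 = 0
n=15: ⌊(16·461+13)/632⌋ − ⌊(15·461+13)/632⌋ = ⌊7389/632⌋ − ⌊6928/632⌋ = 11 − 10 = 1
n=16: ⌊(17·461+13)/632⌋ − ⌊(16·461+13)/632⌋ = ⌊7850/632⌋ − ⌊7389/632⌋ = 12 − 11 = 1
n=17: ⌊(18·461+13)/632⌋ − ⌊(17·461+13)/632⌋ = ⌊8311/632⌋ − ⌊7850/632⌋ = 13 − 12 = 1
n=18: ⌊(19·461+13)/632⌋ − ⌊(18·461+13)/632⌋ = ⌊8772/632⌋ − ⌊8311/632⌋ = 13 − 13 = 0
n=19: ⌊(20·461+13)/632⌋ − ⌊(19·461+13)/632⌋ = ⌊9233/632⌋ − ⌊8772/632⌋ = 14 − 13 = 1
n=20: ⌊(21·461+13)/632⌋ − ⌊(20·461+13)/632⌋ = ⌊9694/632⌋ − ⌊9233/632⌋ = 15 − 14 = 1
n=21: ⌊(22·461+13)/632⌋ − ⌊(21·461+13)/632⌋ = ⌊10155/632⌋ − ⌊9694/632⌋ = 16 − 15 = 1
n=22: ⌊(23·461+13)/632⌋ − ⌊(22·461+13)/632⌋ = ⌊10616/632⌋ − ⌊10155/632⌋ = 16 − 16 = 0
n=23: ⌊(24·461+13)/632⌋ − ⌊(23·461+13)/632⌋ = ⌊11077/632⌋ − ⌊10616/632⌋ = 17 − 16 = 1
n=24: ⌊(25·461+13)/632⌋ − ⌊(24·461+13)/632⌋ = ⌊11538/632⌋ − ⌊11077/632⌋ = 18 − 17 = 1
n=25: ⌊(26·461+13)/632⌋ − ⌊(25·461+13)/632⌋ = ⌊11999/632⌋ − ⌊11538/632⌋ = 18 − 18 = 0
n=26: ⌊(27·461+13)/632⌋ − ⌊(26·461+13)/632⌋ = ⌊12460/632⌋ − ⌊11999/632⌋ = 19 − 18 = 1
n=27: ⌊(28·461+13)/632⌋ − ⌊(27·461+13)/632⌋ = ⌊12921/632⌋ − ⌊12460/632⌋ = 20 − 19 = 1
n=28: ⌊(29·461+13)/632⌋ − ⌊(28·461+13)/632⌋ = ⌊13382/632⌋ − ⌊12921/632⌋ = 21 − 20 = 1
n=29: ⌊(30·461+13)/632⌋ − ⌊(29·461+13)/632⌋ = ⌊13843/632⌋ − ⌊13382/632⌋ = 21 − 21 = 0
n=30: ⌊(31·461+13)/632⌋ − ⌊(30·461+13)/632⌋ = ⌊14304/632⌋ − ⌊13843/632⌋ = 22 − 21 = 1
n=31: ⌊(32·461+13)/632⌋ − ⌊(31·461+13)/632⌋ = ⌊14765/632⌋ − ⌊14304/632⌋ = 23 − 22 = 1
n=32: ⌊(33·461+13)/632⌋ − ⌊(32·461+13)/632⌋ = ⌊15226/632⌋ − ⌊14765/632⌋ = 24 − 23 = 1
n=33: ⌊(34·461+13)/632⌋ − ⌊(33·461+13)/632⌋ = ⌊15687/632⌋ − ⌊15226/632⌋ = 24 − 24 = 0
n=34: ⌊(35·461+13)/632⌋ − ⌊(34·461+13)/632⌋ = ⌊16148/632⌋ − ⌊15687/632⌋ = 25 − 24 = 1
n=35: ⌊(36·461+13)/632⌋ − ⌊(35·461+13)/632⌋ = ⌊16609/632⌋ − ⌊16148/632⌋ = 26 − 25 = 1
n=36: ⌊(37·461+13)/632⌋ − ⌊(36·461+13)/632⌋ = ⌊17070/632⌋ − ⌊16609/632⌋ = 27 − 26 = 1
n=37: ⌊(38·461+13)/632⌋ − ⌊(37·461+13)/632⌋ = ⌊17531/632⌋ − ⌊17070/632⌋ = 27 − 27 = 0
n=38: ⌊(39·461+13)/632⌋ − ⌊(38·461+13)/632⌋ = ⌊17992/632⌋ − ⌊17531/632⌋ = 28 − 27 = 1
n=39: ⌊(40·461+13)/632⌋ − ⌊(39·461+13)/632⌋ = ⌊18453/632⌋ − ⌊17992/632⌋ = 29 − 28 = 1
n=40: ⌊(41·461+13)/632⌋ − ⌊(40·461+13)/632⌋ = ⌊18914/632⌋ − ⌊18453/632⌋ = 29 − 29 = 0
n=41: ⌊(42·461+13)/632⌋ − ⌊(41·461+13)/632⌋ = ⌊19375/632⌋ − ⌊18914/632⌋ = 30 − 29 = 1
n=42: ⌊(43·461+13)/632⌋ − ⌊(42·461+13)/632⌋ = ⌊19836/632⌋ − ⌊19375/632⌋ = 31 − 30 = 1
n=43: ⌊(44·461+13)/632⌋ − ⌊(43·461+13)/632⌋ = ⌊20297/632⌋ − ⌊19836/632⌋ = 32 − 31 = 1
n=44: ⌊(45·461+13)/632⌋ − ⌊(44·461+13)/632⌋ = ⌊20758/632⌋ − ⌊20297/632⌋ = 32 − 32 = 0
n=45: ⌊(46·461+13)/632⌋ − ⌊(45·461+13)/632⌋ = ⌊21219/632⌋ − ⌊20758/632⌋ = 33 − 32 = 1
n=46: ⌊(47·461+13)/632⌋ − ⌊(46·461+13)/632⌋ = ⌊21680/632⌋ − ⌊21219/632⌋ = 34 − 33 = 1
n=47: ⌊(48·461+13)/632⌋ − ⌊(47·461+13)/632⌋ = ⌊22141/632⌋ − ⌊21680/632⌋ = 35 − 34 = 1
n=48: ⌊(49·461+13)/632⌋ − ⌊(48·461+13)/632⌋ = ⌊22602/632⌋ − ⌊22141/632⌋ = 35 − 35 = 0
n=49: ⌊(50·461+13)/632⌋ − ⌊(49·461+13)/632⌋ = ⌊23063/632⌋ − ⌊22602/632⌋ = 36 − 35 = 1
n=50: ⌊(51·461+13)/632⌋ − ⌊(50·461+13)/632⌋ = ⌊23524/632⌋ − ⌊23063/632⌋ = 37 − 36 = 1
n=51: ⌊(52·461+13)/632⌋ − ⌊(51·461+13)/632⌋ = ⌊23985/632⌋ − ⌊23524/632⌋ = 37 − 37 = 0
n=52: ⌊(53·461+13)/632⌋ − ⌊(52·461+13)/632⌋ = ⌊24446/632⌋ − ⌊23985/632⌋ = 38 − 37 = 1
n=53: ⌊(54·461+13)/632⌋ − ⌊(53·461+13)/632⌋ = ⌊24907/632⌋ − ⌊24446/632⌋ = 39 − 38 = 1
n=54: ⌊(55·461+13)/632⌋ − ⌊(54·461+13)/632⌋ = ⌊25368/632⌋ − ⌊24907/632⌋ = 40 − 39 = 1
n=55: ⌊(56·461+13)/632⌋ − ⌊(55·461+13)/632⌋ = ⌊25829/632⌋ − ⌊25368/632⌋ = 40 − 40 = 0
n=56: ⌊(57·461+13)/632⌋ − ⌊(56·461+13)/632⌋ = ⌊26290/632⌋ − ⌊25829/632⌋ = 41 − 40 = 1
n=57: ⌊(58·461+13)/632⌋ − ⌊(57·461+13)/632⌋ = ⌊26751/632⌋ − ⌊26290/632⌋ = 42 − 41 = 1
n=58: ⌊(59·461+13)/632⌋ − ⌊(58·461+13)/632⌋ = ⌊27212/632⌋ − ⌊26751/632⌋ = 43 − 42 = 1
n=59: ⌊(60·461+13)/632⌋ − ⌊(59·461+13)/632⌋ = ⌊27673/632⌋ − ⌊27212/632⌋ = 43 − 43 = 0
n=60: ⌊(61·461+13)/632⌋ − ⌊(60·461+13)/632⌋ = ⌊28134/632⌋ − ⌊27673/632⌋ = 44 − 43 = 1
n=61: ⌊(62·461+13)/632⌋ − ⌊(61·461+13)/632⌋ = ⌊28595/632⌋ − ⌊28134/632⌋ = 45 − 44 = 1
n=62: ⌊(63·461+13)/632⌋ − ⌊(62·461+13)/632⌋ = ⌊29056/632⌋ − ⌊28595/632⌋ = 45 − 45 = 0
n=63: ⌊(64·461+13)/632⌋ − ⌊(63·461+13)/632⌋ = ⌊29517/632⌋ − ⌊29056/632⌋ = 46 − 45 = 1
n=64: ⌊(65·461+13)/632⌋ − ⌊(64·461+13)/632⌋ = ⌊29978/632⌋ − ⌊29517/632⌋ = 47 − 46 = 1
n=65: ⌊(66·461+13)/632⌋ − ⌊(65·461+13)/632⌋ = ⌊30439/632⌋ − ⌊29978/632⌋ = 48 − 47 = 1
n=66: ⌊(67·461+13)/632⌋ − ⌊(66·461+13)/632⌋ = ⌊30900/632⌋ − ⌊30439/632⌋ = 48 − 48 = 0
n=67: ⌊(68·461+13)/632⌋ − ⌊(67·461+13)/632⌋ = ⌊31361/632⌋ − ⌊30900/632⌋ = 49 − 48 = 1
n=68: ⌊(69·461+13)/632⌋ − ⌊(68·461+13)/632⌋ = ⌊31822/632⌋ − ⌊31361/632⌋ = 50 − 49 = 1
n=69: ⌊(70·461+13)/632⌋ − ⌊(69·461+13)/632⌋ = ⌊32283/632⌋ − ⌊31822/632⌋ = 51 − 50 = 1
n=70: ⌊(71·461+13)/632⌋ − ⌊(70·461+13)/632⌋ = ⌊32744/632⌋ − ⌊32283/632⌋ = 51 − 51 = 0
n=71: ⌊(72·461+13)/632⌋ − ⌊(71·461+13)/632⌋ = ⌊33205/632⌋ − ⌊32744/632⌋ = 52 − 51 = 1
n=72: ⌊(73·461+13)/632⌋ − ⌊(72·461+13)/632⌋ = ⌊33666/632⌋ − ⌊33205/632⌋ = 53 − 52 = 1
n=73: ⌊(74·461+13)/632⌋ − ⌊(73·461+13)/632⌋ = ⌊34127/632⌋ − ⌊33666/632⌋ = 53 − 53 = 0
n=74: ⌊(75·461+13)/632⌋ − ⌊(74·461+13)/632⌋ = ⌊34588/632⌋ − ⌊34127/632⌋ = 54 − 53 = 1
n=75: ⌊(76·461+13)/632⌋ − ⌊(75·461+13)/632⌋ = ⌊35049/632⌋ − ⌊34588/632⌋ = 55 − 54 = 1
n=76: ⌊(77·461+13)/632⌋ − ⌊(76·461+13)/632⌋ = ⌊35510/632⌋ − ⌊35049/632⌋ = 56 − 55 = 1
n=77: ⌊(78·461+13)/632⌋ − ⌊(77·461+13)/632⌋ = ⌊35971/632⌋ − ⌊35510/632⌋ = 56 − 56 = 0
n=78: ⌊(79·461+13)/632⌋ − ⌊(78·461+13)/632⌋ = ⌊36432/632⌋ − ⌊35971/632⌋ = 57 − 56 = 1
n=79: ⌊(80·461+13)/632⌋ − ⌊(79·461+13)/632⌋ = ⌊36893/632⌋ − ⌊36432/632⌋ = 58 − 57 = 1
n=80: ⌊(81·461+13)/632⌋ − ⌊(80·461+13)/632⌋ = ⌊37354/632⌋ − ⌊36893/632⌋ = 59 − 58 = 1
n=81: ⌊(82·461+13)/632⌋ − ⌊(81·461+13)/632⌋ = ⌊37815/632⌋ − ⌊37354/632⌋ = 59 − 59 = 0
n=82: ⌊(83·461+13)/632⌋ − ⌊(82·461+13)/632⌋ = ⌊38276/632⌋ − ⌊37815/632⌋ = 60 − 59 = 1
n=83: ⌊(84·461+13)/632⌋ − ⌊(83·461+13)/632⌋ = ⌊38737/632⌋ − ⌊38276/632⌋ = 61 − 60 = 1
n=84: ⌊(85·461+13)/632⌋ − ⌊(84·461+13)/632⌋ = ⌊39198/632⌋ − ⌊38737/632⌋ = 62 − 61 = 1
n=85: ⌊(86·461+13)/632⌋ − ⌊(85·461+13)/632⌋ = ⌊39659/632⌋ − ⌊39198/632⌋ = 62 − 62 = 0
n=86: ⌊(87·461+13)/632⌋ − ⌊(86·461+13)/632⌋ = ⌊40120/632⌋ − ⌊39659/632⌋ = 63 − 62 = 1
n=87: ⌊(88·461+13)/632⌋ − ⌊(87·461+13)/632⌋ = ⌊40581/632⌋ − ⌊40120/632⌋ = 64 − 63 = 1
n=88: ⌊(89·461+13)/632⌋ − ⌊(88·461+13)/632⌋ = ⌊41042/632⌋ − ⌊40581/632⌋ = 64 − 64 = 0
n=89: ⌊(90·461+13)/632⌋ − ⌊(89·461+13)/632⌋ = ⌊41503/632⌋ − ⌊41042/632⌋ = 65 − 64 = 1
n=90: ⌊(91·461+13)/632⌋ − ⌊(90·461+13)/632⌋ = ⌊41964/632⌋ − ⌊41503/632⌋ = 66 − 65 = 1
n=91: ⌊(92·461+13)/632⌋ − ⌊(91·461+13)/632⌋ = ⌊42425/632⌋ − ⌊41964/632⌋ = 67 − 66 = 1


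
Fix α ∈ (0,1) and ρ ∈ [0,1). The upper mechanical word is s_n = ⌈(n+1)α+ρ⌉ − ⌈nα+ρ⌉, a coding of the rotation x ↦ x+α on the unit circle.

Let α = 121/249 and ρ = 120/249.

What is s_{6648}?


0

(n+1)α + ρ = (6649·121 + 120) / 249 = 804649/249
nα + ρ     = (6648·121 + 120) / 249 = 804528/249
⌈804649/249⌉ = 3232,  ⌈804528/249⌉ = 3232
s_{6648} = 3232 − 3232 = 0


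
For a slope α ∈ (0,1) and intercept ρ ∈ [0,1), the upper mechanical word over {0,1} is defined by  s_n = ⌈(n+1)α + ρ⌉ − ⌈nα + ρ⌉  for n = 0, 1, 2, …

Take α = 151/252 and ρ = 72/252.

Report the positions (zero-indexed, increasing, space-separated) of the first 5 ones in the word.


1 2 4 6 7

n=0: ⌈223/252⌉−⌈72/252⌉ = 1−1 = 0
n=1: ⌈374/252⌉−⌈223/252⌉ = 2−1 = 1  ← one
n=2: ⌈525/252⌉−⌈374/252⌉ = 3−2 = 1  ← one
n=3: ⌈676/252⌉−⌈525/252⌉ = 3−3 = 0
n=4: ⌈827/252⌉−⌈676/252⌉ = 4−3 = 1  ← one
n=5: ⌈978/252⌉−⌈827/252⌉ = 4−4 = 0
n=6: ⌈1129/252⌉−⌈978/252⌉ = 5−4 = 1  ← one
n=7: ⌈1280/252⌉−⌈1129/252⌉ = 6−5 = 1  ← one
positions of the first 5 ones: 1 2 4 6 7


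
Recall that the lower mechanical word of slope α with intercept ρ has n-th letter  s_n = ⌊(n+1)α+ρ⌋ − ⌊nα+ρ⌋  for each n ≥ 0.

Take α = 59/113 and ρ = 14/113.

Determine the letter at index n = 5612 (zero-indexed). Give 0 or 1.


(n+1)α + ρ = (5613·59 + 14) / 113 = 331181/113
nα + ρ     = (5612·59 + 14) / 113 = 331122/113
⌊331181/113⌋ = 2930,  ⌊331122/113⌋ = 2930
s_{5612} = 2930 − 2930 = 0

0


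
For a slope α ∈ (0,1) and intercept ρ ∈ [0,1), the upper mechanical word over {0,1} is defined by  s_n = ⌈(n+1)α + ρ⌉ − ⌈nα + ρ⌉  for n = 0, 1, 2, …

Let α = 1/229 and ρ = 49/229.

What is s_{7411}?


(n+1)α + ρ = (7412·1 + 49) / 229 = 7461/229
nα + ρ     = (7411·1 + 49) / 229 = 7460/229
⌈7461/229⌉ = 33,  ⌈7460/229⌉ = 33
s_{7411} = 33 − 33 = 0

0


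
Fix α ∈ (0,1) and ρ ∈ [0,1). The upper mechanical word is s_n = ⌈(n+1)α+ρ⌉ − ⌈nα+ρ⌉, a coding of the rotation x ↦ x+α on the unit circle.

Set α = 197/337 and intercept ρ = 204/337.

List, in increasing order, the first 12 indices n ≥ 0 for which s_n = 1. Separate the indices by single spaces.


n=0: ⌈401/337⌉−⌈204/337⌉ = 2−1 = 1  ← one
n=1: ⌈598/337⌉−⌈401/337⌉ = 2−2 = 0
n=2: ⌈795/337⌉−⌈598/337⌉ = 3−2 = 1  ← one
n=3: ⌈992/337⌉−⌈795/337⌉ = 3−3 = 0
n=4: ⌈1189/337⌉−⌈992/337⌉ = 4−3 = 1  ← one
n=5: ⌈1386/337⌉−⌈1189/337⌉ = 5−4 = 1  ← one
n=6: ⌈1583/337⌉−⌈1386/337⌉ = 5−5 = 0
n=7: ⌈1780/337⌉−⌈1583/337⌉ = 6−5 = 1  ← one
n=8: ⌈1977/337⌉−⌈1780/337⌉ = 6−6 = 0
n=9: ⌈2174/337⌉−⌈1977/337⌉ = 7−6 = 1  ← one
n=10: ⌈2371/337⌉−⌈2174/337⌉ = 8−7 = 1  ← one
n=11: ⌈2568/337⌉−⌈2371/337⌉ = 8−8 = 0
n=12: ⌈2765/337⌉−⌈2568/337⌉ = 9−8 = 1  ← one
n=13: ⌈2962/337⌉−⌈2765/337⌉ = 9−9 = 0
n=14: ⌈3159/337⌉−⌈2962/337⌉ = 10−9 = 1  ← one
n=15: ⌈3356/337⌉−⌈3159/337⌉ = 10−10 = 0
n=16: ⌈3553/337⌉−⌈3356/337⌉ = 11−10 = 1  ← one
n=17: ⌈3750/337⌉−⌈3553/337⌉ = 12−11 = 1  ← one
n=18: ⌈3947/337⌉−⌈3750/337⌉ = 12−12 = 0
n=19: ⌈4144/337⌉−⌈3947/337⌉ = 13−12 = 1  ← one
positions of the first 12 ones: 0 2 4 5 7 9 10 12 14 16 17 19

0 2 4 5 7 9 10 12 14 16 17 19


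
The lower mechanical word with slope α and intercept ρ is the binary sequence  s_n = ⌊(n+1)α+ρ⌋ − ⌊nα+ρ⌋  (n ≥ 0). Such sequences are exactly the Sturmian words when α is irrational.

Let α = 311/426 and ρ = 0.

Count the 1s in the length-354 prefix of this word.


#1s = Σ_{n=0}^{353} s_n = Σ_{n=0}^{353} (⌊(n+1)α+ρ⌋ − ⌊nα+ρ⌋)
the sum telescopes: every ⌊nα+ρ⌋ with 0 < n < 354 appears once with + and once with −, leaving ⌊354α+ρ⌋ − ⌊0·α+ρ⌋
354α + ρ = (354·311) / 426 = 110094/426
ρ = 0/426
⌊110094/426⌋ = 258,  ⌊0/426⌋ = 0
#1s = 258 − 0 = 258

258


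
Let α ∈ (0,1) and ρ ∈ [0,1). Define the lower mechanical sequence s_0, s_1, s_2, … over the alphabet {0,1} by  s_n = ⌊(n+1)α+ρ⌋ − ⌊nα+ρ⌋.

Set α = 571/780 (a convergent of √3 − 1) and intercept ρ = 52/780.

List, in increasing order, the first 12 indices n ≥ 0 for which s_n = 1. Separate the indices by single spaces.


n=0: ⌊623/780⌋−⌊52/780⌋ = 0−0 = 0
n=1: ⌊1194/780⌋−⌊623/780⌋ = 1−0 = 1  ← one
n=2: ⌊1765/780⌋−⌊1194/780⌋ = 2−1 = 1  ← one
n=3: ⌊2336/780⌋−⌊1765/780⌋ = 2−2 = 0
n=4: ⌊2907/780⌋−⌊2336/780⌋ = 3−2 = 1  ← one
n=5: ⌊3478/780⌋−⌊2907/780⌋ = 4−3 = 1  ← one
n=6: ⌊4049/780⌋−⌊3478/780⌋ = 5−4 = 1  ← one
n=7: ⌊4620/780⌋−⌊4049/780⌋ = 5−5 = 0
n=8: ⌊5191/780⌋−⌊4620/780⌋ = 6−5 = 1  ← one
n=9: ⌊5762/780⌋−⌊5191/780⌋ = 7−6 = 1  ← one
n=10: ⌊6333/780⌋−⌊5762/780⌋ = 8−7 = 1  ← one
n=11: ⌊6904/780⌋−⌊6333/780⌋ = 8−8 = 0
n=12: ⌊7475/780⌋−⌊6904/780⌋ = 9−8 = 1  ← one
n=13: ⌊8046/780⌋−⌊7475/780⌋ = 10−9 = 1  ← one
n=14: ⌊8617/780⌋−⌊8046/780⌋ = 11−10 = 1  ← one
n=15: ⌊9188/780⌋−⌊8617/780⌋ = 11−11 = 0
n=16: ⌊9759/780⌋−⌊9188/780⌋ = 12−11 = 1  ← one
positions of the first 12 ones: 1 2 4 5 6 8 9 10 12 13 14 16

1 2 4 5 6 8 9 10 12 13 14 16


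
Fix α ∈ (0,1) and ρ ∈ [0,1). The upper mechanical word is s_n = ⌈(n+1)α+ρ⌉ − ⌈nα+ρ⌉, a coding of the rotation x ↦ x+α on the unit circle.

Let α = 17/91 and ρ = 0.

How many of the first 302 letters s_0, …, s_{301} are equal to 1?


#1s = Σ_{n=0}^{301} s_n = Σ_{n=0}^{301} (⌈(n+1)α+ρ⌉ − ⌈nα+ρ⌉)
the sum telescopes: every ⌈nα+ρ⌉ with 0 < n < 302 appears once with + and once with −, leaving ⌈302α+ρ⌉ − ⌈0·α+ρ⌉
302α + ρ = (302·17) / 91 = 5134/91
ρ = 0/91
⌈5134/91⌉ = 57,  ⌈0/91⌉ = 0
#1s = 57 − 0 = 57

57


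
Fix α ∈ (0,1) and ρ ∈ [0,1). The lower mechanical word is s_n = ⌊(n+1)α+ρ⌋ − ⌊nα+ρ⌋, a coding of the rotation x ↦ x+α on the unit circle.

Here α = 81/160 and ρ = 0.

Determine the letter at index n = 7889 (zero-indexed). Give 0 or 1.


1

(n+1)α + ρ = (7890·81) / 160 = 639090/160
nα + ρ     = (7889·81) / 160 = 639009/160
⌊639090/160⌋ = 3994,  ⌊639009/160⌋ = 3993
s_{7889} = 3994 − 3993 = 1


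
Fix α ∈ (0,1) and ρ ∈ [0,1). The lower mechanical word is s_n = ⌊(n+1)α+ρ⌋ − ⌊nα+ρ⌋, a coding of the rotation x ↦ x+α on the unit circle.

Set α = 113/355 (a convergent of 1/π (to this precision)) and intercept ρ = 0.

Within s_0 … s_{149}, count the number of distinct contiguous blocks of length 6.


t_n = ⌊(n·113)/355⌋ for n = 0 … 150:
  n=0…9: ⌊0/355⌋=0 ⌊113/355⌋=0 ⌊226/355⌋=0 ⌊339/355⌋=0 ⌊452/355⌋=1 ⌊565/355⌋=1 ⌊678/355⌋=1 ⌊791/355⌋=2 ⌊904/355⌋=2 ⌊1017/355⌋=2
  n=10…19: ⌊1130/355⌋=3 ⌊1243/355⌋=3 ⌊1356/355⌋=3 ⌊1469/355⌋=4 ⌊1582/355⌋=4 ⌊1695/355⌋=4 ⌊1808/355⌋=5 ⌊1921/355⌋=5 ⌊2034/355⌋=5 ⌊2147/355⌋=6
  n=20…29: ⌊2260/355⌋=6 ⌊2373/355⌋=6 ⌊2486/355⌋=7 ⌊2599/355⌋=7 ⌊2712/355⌋=7 ⌊2825/355⌋=7 ⌊2938/355⌋=8 ⌊3051/355⌋=8 ⌊3164/355⌋=8 ⌊3277/355⌋=9
  n=30…39: ⌊3390/355⌋=9 ⌊3503/355⌋=9 ⌊3616/355⌋=10 ⌊3729/355⌋=10 ⌊3842/355⌋=10 ⌊3955/355⌋=11 ⌊4068/355⌋=11 ⌊4181/355⌋=11 ⌊4294/355⌋=12 ⌊4407/355⌋=12
  n=40…49: ⌊4520/355⌋=12 ⌊4633/355⌋=13 ⌊4746/355⌋=13 ⌊4859/355⌋=13 ⌊4972/355⌋=14 ⌊5085/355⌋=14 ⌊5198/355⌋=14 ⌊5311/355⌋=14 ⌊5424/355⌋=15 ⌊5537/355⌋=15
  n=50…59: ⌊5650/355⌋=15 ⌊5763/355⌋=16 ⌊5876/355⌋=16 ⌊5989/355⌋=16 ⌊6102/355⌋=17 ⌊6215/355⌋=17 ⌊6328/355⌋=17 ⌊6441/355⌋=18 ⌊6554/355⌋=18 ⌊6667/355⌋=18
  n=60…69: ⌊6780/355⌋=19 ⌊6893/355⌋=19 ⌊7006/355⌋=19 ⌊7119/355⌋=20 ⌊7232/355⌋=20 ⌊7345/355⌋=20 ⌊7458/355⌋=21 ⌊7571/355⌋=21 ⌊7684/355⌋=21 ⌊7797/355⌋=21
  n=70…79: ⌊7910/355⌋=22 ⌊8023/355⌋=22 ⌊8136/355⌋=22 ⌊8249/355⌋=23 ⌊8362/355⌋=23 ⌊8475/355⌋=23 ⌊8588/355⌋=24 ⌊8701/355⌋=24 ⌊8814/355⌋=24 ⌊8927/355⌋=25
  n=80…89: ⌊9040/355⌋=25 ⌊9153/355⌋=25 ⌊9266/355⌋=26 ⌊9379/355⌋=26 ⌊9492/355⌋=26 ⌊9605/355⌋=27 ⌊9718/355⌋=27 ⌊9831/355⌋=27 ⌊9944/355⌋=28 ⌊10057/355⌋=28
  n=90…99: ⌊10170/355⌋=28 ⌊10283/355⌋=28 ⌊10396/355⌋=29 ⌊10509/355⌋=29 ⌊10622/355⌋=29 ⌊10735/355⌋=30 ⌊10848/355⌋=30 ⌊10961/355⌋=30 ⌊11074/355⌋=31 ⌊11187/355⌋=31
  n=100…109: ⌊11300/355⌋=31 ⌊11413/355⌋=32 ⌊11526/355⌋=32 ⌊11639/355⌋=32 ⌊11752/355⌋=33 ⌊11865/355⌋=33 ⌊11978/355⌋=33 ⌊12091/355⌋=34 ⌊12204/355⌋=34 ⌊12317/355⌋=34
  n=110…119: ⌊12430/355⌋=35 ⌊12543/355⌋=35 ⌊12656/355⌋=35 ⌊12769/355⌋=35 ⌊12882/355⌋=36 ⌊12995/355⌋=36 ⌊13108/355⌋=36 ⌊13221/355⌋=37 ⌊13334/355⌋=37 ⌊13447/355⌋=37
  n=120…129: ⌊13560/355⌋=38 ⌊13673/355⌋=38 ⌊13786/355⌋=38 ⌊13899/355⌋=39 ⌊14012/355⌋=39 ⌊14125/355⌋=39 ⌊14238/355⌋=40 ⌊14351/355⌋=40 ⌊14464/355⌋=40 ⌊14577/355⌋=41
  n=130…139: ⌊14690/355⌋=41 ⌊14803/355⌋=41 ⌊14916/355⌋=42 ⌊15029/355⌋=42 ⌊15142/355⌋=42 ⌊15255/355⌋=42 ⌊15368/355⌋=43 ⌊15481/355⌋=43 ⌊15594/355⌋=43 ⌊15707/355⌋=44
  n=140…149: ⌊15820/355⌋=44 ⌊15933/355⌋=44 ⌊16046/355⌋=45 ⌊16159/355⌋=45 ⌊16272/355⌋=45 ⌊16385/355⌋=46 ⌊16498/355⌋=46 ⌊16611/355⌋=46 ⌊16724/355⌋=47 ⌊16837/355⌋=47
  n=150: ⌊16950/355⌋=47
s_n = t_(n+1) − t_n for n = 0 … 149 gives
prefix = 000100100100100100100100010010010010010010010001001001001001001001000100100100100100100100010010010010010010010001001001001001001001000100100100100100
slide a length-6 window over [0..5] … [144..149] (145 windows); first occurrence of each distinct factor:
  [  0..  5] 000100
  [  1..  6] 001001
  [  2..  7] 010010
  [  3..  8] 100100
  [ 19.. 24] 001000
  [ 20.. 25] 010001
  [ 21.. 26] 100010
  (the other 138 windows repeat one of these)
distinct factors: {000100, 001000, 001001, 010001, 010010, 100010, 100100}
count = 7  (Sturmian bound for length 6 is 7)

7


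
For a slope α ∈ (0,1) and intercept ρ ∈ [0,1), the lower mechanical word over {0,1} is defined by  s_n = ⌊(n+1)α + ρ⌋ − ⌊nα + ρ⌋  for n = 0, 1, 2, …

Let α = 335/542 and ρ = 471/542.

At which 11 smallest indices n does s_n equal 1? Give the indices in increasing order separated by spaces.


n=0: ⌊806/542⌋−⌊471/542⌋ = 1−0 = 1  ← one
n=1: ⌊1141/542⌋−⌊806/542⌋ = 2−1 = 1  ← one
n=2: ⌊1476/542⌋−⌊1141/542⌋ = 2−2 = 0
n=3: ⌊1811/542⌋−⌊1476/542⌋ = 3−2 = 1  ← one
n=4: ⌊2146/542⌋−⌊1811/542⌋ = 3−3 = 0
n=5: ⌊2481/542⌋−⌊2146/542⌋ = 4−3 = 1  ← one
n=6: ⌊2816/542⌋−⌊2481/542⌋ = 5−4 = 1  ← one
n=7: ⌊3151/542⌋−⌊2816/542⌋ = 5−5 = 0
n=8: ⌊3486/542⌋−⌊3151/542⌋ = 6−5 = 1  ← one
n=9: ⌊3821/542⌋−⌊3486/542⌋ = 7−6 = 1  ← one
n=10: ⌊4156/542⌋−⌊3821/542⌋ = 7−7 = 0
n=11: ⌊4491/542⌋−⌊4156/542⌋ = 8−7 = 1  ← one
n=12: ⌊4826/542⌋−⌊4491/542⌋ = 8−8 = 0
n=13: ⌊5161/542⌋−⌊4826/542⌋ = 9−8 = 1  ← one
n=14: ⌊5496/542⌋−⌊5161/542⌋ = 10−9 = 1  ← one
n=15: ⌊5831/542⌋−⌊5496/542⌋ = 10−10 = 0
n=16: ⌊6166/542⌋−⌊5831/542⌋ = 11−10 = 1  ← one
positions of the first 11 ones: 0 1 3 5 6 8 9 11 13 14 16

0 1 3 5 6 8 9 11 13 14 16


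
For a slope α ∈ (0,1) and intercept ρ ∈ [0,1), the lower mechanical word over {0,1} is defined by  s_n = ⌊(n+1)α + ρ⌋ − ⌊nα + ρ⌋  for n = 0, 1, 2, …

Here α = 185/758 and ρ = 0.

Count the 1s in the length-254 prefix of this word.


61

#1s = Σ_{n=0}^{253} s_n = Σ_{n=0}^{253} (⌊(n+1)α+ρ⌋ − ⌊nα+ρ⌋)
the sum telescopes: every ⌊nα+ρ⌋ with 0 < n < 254 appears once with + and once with −, leaving ⌊254α+ρ⌋ − ⌊0·α+ρ⌋
254α + ρ = (254·185) / 758 = 46990/758
ρ = 0/758
⌊46990/758⌋ = 61,  ⌊0/758⌋ = 0
#1s = 61 − 0 = 61
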